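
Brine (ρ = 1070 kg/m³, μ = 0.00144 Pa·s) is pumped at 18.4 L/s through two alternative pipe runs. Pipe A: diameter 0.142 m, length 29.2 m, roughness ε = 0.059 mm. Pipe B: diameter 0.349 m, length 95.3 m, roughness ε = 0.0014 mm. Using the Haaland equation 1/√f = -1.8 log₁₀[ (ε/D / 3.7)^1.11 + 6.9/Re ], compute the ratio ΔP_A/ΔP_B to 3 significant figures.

Pipe A: V = Q/A = 0.0184/0.01584 = 1.162 m/s; Re = 1.226e+05; ε/D = 0.000415; Haaland → f = 0.01919; ΔP_A = f(L/D)(ρV²/2) = 2850 Pa.
Pipe B: V = Q/A = 0.0184/0.09566 = 0.1923 m/s; Re = 4.988e+04; ε/D = 4.01e-06; Haaland → f = 0.02073; ΔP_B = f(L/D)(ρV²/2) = 112.1 Pa.
ΔP_A/ΔP_B = 2850/112.1 = 25.4.

ΔP_A/ΔP_B ≈ 25.4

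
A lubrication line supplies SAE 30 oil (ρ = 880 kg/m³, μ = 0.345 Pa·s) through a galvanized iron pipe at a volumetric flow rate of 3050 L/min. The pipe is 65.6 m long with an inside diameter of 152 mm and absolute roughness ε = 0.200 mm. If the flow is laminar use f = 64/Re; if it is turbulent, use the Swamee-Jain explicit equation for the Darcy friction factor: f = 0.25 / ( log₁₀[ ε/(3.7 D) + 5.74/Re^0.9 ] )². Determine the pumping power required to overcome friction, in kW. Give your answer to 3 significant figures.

P ≈ 4.46 kW

Q = 3050 L/min = 3050/60000 = 0.05083 m³/s.
Cross-sectional area A = πD²/4 = π(0.152)²/4 = 0.01815 m²; mean velocity V = Q/A = 0.05083/0.01815 = 2.801 m/s.
Reynolds number Re = ρVD/μ = 880 · 2.801 · 0.152 / 0.345 = 1086.
Re < 2300 → laminar flow, so f = 64/Re = 64/1086 = 0.05893 (the turbulent correlation is not needed).
Darcy-Weisbach: ΔP = f(L/D)(ρV²/2) = 0.05893·(65.6/0.152)·(880·2.801²/2) = 0.05893·431.6·3453 = 8.781e+04 Pa.
Pumping power P = QΔP = 0.05083·8.781e+04 = 4464 W = 4.46 kW.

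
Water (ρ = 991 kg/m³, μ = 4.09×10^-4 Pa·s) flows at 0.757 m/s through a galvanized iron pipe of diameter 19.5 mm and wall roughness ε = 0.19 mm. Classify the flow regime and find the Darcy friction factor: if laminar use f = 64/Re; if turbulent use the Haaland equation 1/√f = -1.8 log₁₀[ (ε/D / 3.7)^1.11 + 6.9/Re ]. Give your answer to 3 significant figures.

Re = ρVD/μ = 991·0.757·0.0195/0.000409 = 3.577e+04.
Re > 4000 → turbulent. ε/D = 0.00019/0.0195 = 0.00974; Haaland: 1/√f = -1.8 log₁₀[0.00137 + 0.000193] = 5.051, so f = 0.0392.

f ≈ 0.0392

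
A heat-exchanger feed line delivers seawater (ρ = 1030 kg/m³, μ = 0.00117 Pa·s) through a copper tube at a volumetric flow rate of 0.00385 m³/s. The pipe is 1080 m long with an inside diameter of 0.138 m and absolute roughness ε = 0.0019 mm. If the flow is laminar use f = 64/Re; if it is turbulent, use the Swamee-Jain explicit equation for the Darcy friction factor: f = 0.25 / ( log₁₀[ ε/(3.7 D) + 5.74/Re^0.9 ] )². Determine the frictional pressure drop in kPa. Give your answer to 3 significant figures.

ΔP ≈ 6.19 kPa

Cross-sectional area A = πD²/4 = π(0.138)²/4 = 0.01496 m²; mean velocity V = Q/A = 0.00385/0.01496 = 0.2574 m/s.
Reynolds number Re = ρVD/μ = 1030 · 0.2574 · 0.138 / 0.00117 = 3.127e+04.
Re > 4000 → turbulent. Relative roughness ε/D = 1.9e-06/0.138 = 1.38e-05. Swamee-Jain: f = 0.25/(log₁₀[1.38e-05/3.7 + 5.74/3.127e+04^0.9])² = 0.25/(log₁₀[3.72e-06 + 0.000517])² = 0.25/(-3.284)² = 0.02319.
Darcy-Weisbach: ΔP = f(L/D)(ρV²/2) = 0.02319·(1080/0.138)·(1030·0.2574²/2) = 0.02319·7826·34.12 = 6192 Pa.
ΔP = 6192 Pa = 6.19 kPa.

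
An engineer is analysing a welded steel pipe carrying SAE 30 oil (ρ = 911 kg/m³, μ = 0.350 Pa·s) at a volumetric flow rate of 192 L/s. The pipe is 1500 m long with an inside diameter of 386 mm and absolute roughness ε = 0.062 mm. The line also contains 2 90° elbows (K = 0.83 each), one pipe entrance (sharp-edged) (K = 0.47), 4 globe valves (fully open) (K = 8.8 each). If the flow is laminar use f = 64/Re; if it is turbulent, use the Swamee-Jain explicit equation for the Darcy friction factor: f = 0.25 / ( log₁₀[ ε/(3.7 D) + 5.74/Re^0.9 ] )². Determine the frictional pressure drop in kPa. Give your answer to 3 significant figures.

ΔP ≈ 231 kPa

Q = 192 L/s = 192/1000 = 0.192 m³/s.
Cross-sectional area A = πD²/4 = π(0.386)²/4 = 0.117 m²; mean velocity V = Q/A = 0.192/0.117 = 1.641 m/s.
Reynolds number Re = ρVD/μ = 911 · 1.641 · 0.386 / 0.35 = 1648.
Re < 2300 → laminar flow, so f = 64/Re = 64/1648 = 0.03882 (the turbulent correlation is not needed).
Total minor-loss coefficient ΣK = 2·0.83 + 1·0.47 + 4·8.8 = 37.3.
ΔP = [f·L/D + ΣK]·(ρV²/2) = [0.03882·1500/0.386 + 37.3]·(911·1.641²/2) = [150.9 + 37.3]·1226 = 2.308e+05 Pa.
ΔP = 2.308e+05 Pa = 231 kPa.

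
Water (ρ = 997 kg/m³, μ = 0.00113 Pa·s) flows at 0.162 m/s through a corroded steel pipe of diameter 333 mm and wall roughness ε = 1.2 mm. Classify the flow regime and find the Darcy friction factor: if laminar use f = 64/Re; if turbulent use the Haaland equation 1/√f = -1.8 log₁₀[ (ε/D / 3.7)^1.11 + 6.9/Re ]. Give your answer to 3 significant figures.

Re = ρVD/μ = 997·0.162·0.333/0.00113 = 4.76e+04.
Re > 4000 → turbulent. ε/D = 0.0012/0.333 = 0.0036; Haaland: 1/√f = -1.8 log₁₀[0.000454 + 0.000145] = 5.8, so f = 0.02972.

f ≈ 0.0297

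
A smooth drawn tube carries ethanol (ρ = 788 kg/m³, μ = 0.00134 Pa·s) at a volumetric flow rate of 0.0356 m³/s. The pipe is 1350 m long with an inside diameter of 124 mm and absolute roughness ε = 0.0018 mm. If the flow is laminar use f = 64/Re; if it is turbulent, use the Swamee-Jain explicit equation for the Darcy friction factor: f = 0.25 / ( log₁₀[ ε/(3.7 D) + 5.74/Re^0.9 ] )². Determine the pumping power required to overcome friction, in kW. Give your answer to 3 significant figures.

P ≈ 20.5 kW

Cross-sectional area A = πD²/4 = π(0.124)²/4 = 0.01208 m²; mean velocity V = Q/A = 0.0356/0.01208 = 2.948 m/s.
Reynolds number Re = ρVD/μ = 788 · 2.948 · 0.124 / 0.00134 = 2.15e+05.
Re > 4000 → turbulent. Relative roughness ε/D = 1.8e-06/0.124 = 1.45e-05. Swamee-Jain: f = 0.25/(log₁₀[1.45e-05/3.7 + 5.74/2.15e+05^0.9])² = 0.25/(log₁₀[3.92e-06 + 9.12e-05])² = 0.25/(-4.022)² = 0.01546.
Darcy-Weisbach: ΔP = f(L/D)(ρV²/2) = 0.01546·(1350/0.124)·(788·2.948²/2) = 0.01546·1.089e+04·3424 = 5.761e+05 Pa.
Pumping power P = QΔP = 0.0356·5.761e+05 = 20510 W = 20.5 kW.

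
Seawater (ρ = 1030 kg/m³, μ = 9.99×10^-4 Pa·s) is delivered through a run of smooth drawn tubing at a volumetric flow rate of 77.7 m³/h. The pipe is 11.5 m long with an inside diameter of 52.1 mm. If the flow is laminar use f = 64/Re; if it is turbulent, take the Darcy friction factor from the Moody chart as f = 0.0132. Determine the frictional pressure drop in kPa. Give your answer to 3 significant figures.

Q = 77.7 m³/h = 77.7/3600 = 0.02158 m³/s.
Cross-sectional area A = πD²/4 = π(0.0521)²/4 = 0.002132 m²; mean velocity V = Q/A = 0.02158/0.002132 = 10.12 m/s.
Reynolds number Re = ρVD/μ = 1030 · 10.12 · 0.0521 / 0.000999 = 5.438e+05.
Re > 4000 → turbulent; use the Moody-chart value f = 0.0132.
Darcy-Weisbach: ΔP = f(L/D)(ρV²/2) = 0.0132·(11.5/0.0521)·(1030·10.12²/2) = 0.0132·220.7·5.279e+04 = 1.538e+05 Pa.
ΔP = 1.538e+05 Pa = 154 kPa.

ΔP ≈ 154 kPa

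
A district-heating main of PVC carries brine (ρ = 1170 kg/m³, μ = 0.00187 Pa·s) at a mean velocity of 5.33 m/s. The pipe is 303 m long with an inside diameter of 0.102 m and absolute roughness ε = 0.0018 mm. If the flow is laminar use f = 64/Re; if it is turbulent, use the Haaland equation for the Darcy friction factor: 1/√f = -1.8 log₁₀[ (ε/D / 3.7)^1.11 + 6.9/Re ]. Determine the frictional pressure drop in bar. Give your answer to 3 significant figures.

Reynolds number Re = ρVD/μ = 1170 · 5.33 · 0.102 / 0.00187 = 3.402e+05.
Re > 4000 → turbulent. Relative roughness ε/D = 1.8e-06/0.102 = 1.76e-05. Haaland: 1/√f = -1.8 log₁₀[(1.76e-05/3.7)^1.11 + 6.9/3.402e+05] = -1.8 log₁₀[1.24e-06 + 2.03e-05] = 8.401, so f = 0.01417.
Darcy-Weisbach: ΔP = f(L/D)(ρV²/2) = 0.01417·(303/0.102)·(1170·5.33²/2) = 0.01417·2971·1.662e+04 = 6.995e+05 Pa.
ΔP = 6.995e+05 Pa = 7.00 bar.

ΔP ≈ 7.00 bar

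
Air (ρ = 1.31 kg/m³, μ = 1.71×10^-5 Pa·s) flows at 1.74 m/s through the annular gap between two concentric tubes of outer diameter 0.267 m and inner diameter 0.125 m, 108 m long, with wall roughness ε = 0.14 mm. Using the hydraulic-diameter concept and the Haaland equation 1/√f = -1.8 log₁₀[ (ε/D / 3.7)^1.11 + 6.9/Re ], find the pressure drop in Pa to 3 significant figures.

Hydraulic diameter D_h = 4A/P = D_o - D_i = 0.267 - 0.125 = 0.142 m.
Re = ρVD_h/μ = 1.31·1.74·0.142/1.71e-05 = 1.893e+04.
ε/D_h = 0.00014/0.142 = 0.000986; Haaland gives 1/√f = -1.8 log₁₀[0.000108+0.000365] = 5.986, so f = 0.0279.
ΔP = f(L/D_h)(ρV²/2) = 0.0279·108/0.142·1.983 = 42.09 Pa.

ΔP ≈ 42.1 Pa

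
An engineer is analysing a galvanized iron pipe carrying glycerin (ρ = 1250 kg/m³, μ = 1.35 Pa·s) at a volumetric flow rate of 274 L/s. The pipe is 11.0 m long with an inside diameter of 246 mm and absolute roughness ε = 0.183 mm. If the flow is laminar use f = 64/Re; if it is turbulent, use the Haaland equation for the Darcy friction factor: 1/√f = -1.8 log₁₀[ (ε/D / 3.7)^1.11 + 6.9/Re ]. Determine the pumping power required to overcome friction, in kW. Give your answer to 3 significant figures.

Q = 274 L/s = 274/1000 = 0.274 m³/s.
Cross-sectional area A = πD²/4 = π(0.246)²/4 = 0.04753 m²; mean velocity V = Q/A = 0.274/0.04753 = 5.765 m/s.
Reynolds number Re = ρVD/μ = 1250 · 5.765 · 0.246 / 1.35 = 1313.
Re < 2300 → laminar flow, so f = 64/Re = 64/1313 = 0.04874 (the turbulent correlation is not needed).
Darcy-Weisbach: ΔP = f(L/D)(ρV²/2) = 0.04874·(11/0.246)·(1250·5.765²/2) = 0.04874·44.72·2.077e+04 = 4.527e+04 Pa.
Pumping power P = QΔP = 0.274·4.527e+04 = 12400 W = 12.4 kW.

P ≈ 12.4 kW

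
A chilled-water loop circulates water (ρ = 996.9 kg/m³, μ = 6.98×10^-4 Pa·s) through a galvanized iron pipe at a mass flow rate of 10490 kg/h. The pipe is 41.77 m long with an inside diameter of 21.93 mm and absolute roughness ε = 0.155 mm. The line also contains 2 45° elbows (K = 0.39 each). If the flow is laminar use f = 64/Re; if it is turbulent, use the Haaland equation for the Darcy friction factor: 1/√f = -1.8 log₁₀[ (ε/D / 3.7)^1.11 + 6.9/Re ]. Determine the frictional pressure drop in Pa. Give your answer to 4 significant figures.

ṁ = 10490 kg/h = 10490/3600 = 2.914 kg/s.
A = πD²/4 = π(0.02193)²/4 = 0.0003777 m²; mean velocity V = ṁ/(ρA) = 2.914/(996.9 · 0.0003777) = 7.738 m/s.
Reynolds number Re = ρVD/μ = 996.9 · 7.738 · 0.02193 / 0.000698 = 2.424e+05.
Re > 4000 → turbulent. Relative roughness ε/D = 0.000155/0.02193 = 0.00707. Haaland: 1/√f = -1.8 log₁₀[(0.00707/3.7)^1.11 + 6.9/2.424e+05] = -1.8 log₁₀[0.000959 + 2.85e-05] = 5.41, so f = 0.03417.
Total minor-loss coefficient ΣK = 2·0.39 = 0.78.
ΔP = [f·L/D + ΣK]·(ρV²/2) = [0.03417·41.77/0.02193 + 0.78]·(996.9·7.738²/2) = [65.09 + 0.78]·2.985e+04 = 1.966e+06 Pa.

ΔP ≈ 1966000 Pa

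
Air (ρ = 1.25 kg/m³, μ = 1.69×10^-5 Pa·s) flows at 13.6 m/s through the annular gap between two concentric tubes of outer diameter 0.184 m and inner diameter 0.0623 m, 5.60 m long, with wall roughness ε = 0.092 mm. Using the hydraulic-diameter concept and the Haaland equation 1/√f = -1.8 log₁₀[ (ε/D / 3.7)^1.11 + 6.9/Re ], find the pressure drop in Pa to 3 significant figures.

ΔP ≈ 110 Pa

Hydraulic diameter D_h = 4A/P = D_o - D_i = 0.184 - 0.0623 = 0.1217 m.
Re = ρVD_h/μ = 1.25·13.6·0.1217/1.69e-05 = 1.224e+05.
ε/D_h = 9.2e-05/0.1217 = 0.000756; Haaland gives 1/√f = -1.8 log₁₀[8.02e-05+5.64e-05] = 6.956, so f = 0.02067.
ΔP = f(L/D_h)(ρV²/2) = 0.02067·5.6/0.1217·115.6 = 109.9 Pa.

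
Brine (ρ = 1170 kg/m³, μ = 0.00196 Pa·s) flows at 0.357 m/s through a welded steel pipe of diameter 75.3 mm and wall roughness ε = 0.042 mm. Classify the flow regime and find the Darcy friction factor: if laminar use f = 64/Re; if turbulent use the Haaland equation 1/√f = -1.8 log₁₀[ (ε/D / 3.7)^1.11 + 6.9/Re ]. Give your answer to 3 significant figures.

f ≈ 0.0281

Re = ρVD/μ = 1170·0.357·0.0753/0.00196 = 1.605e+04.
Re > 4000 → turbulent. ε/D = 4.2e-05/0.0753 = 0.000558; Haaland: 1/√f = -1.8 log₁₀[5.73e-05 + 0.00043] = 5.962, so f = 0.02813.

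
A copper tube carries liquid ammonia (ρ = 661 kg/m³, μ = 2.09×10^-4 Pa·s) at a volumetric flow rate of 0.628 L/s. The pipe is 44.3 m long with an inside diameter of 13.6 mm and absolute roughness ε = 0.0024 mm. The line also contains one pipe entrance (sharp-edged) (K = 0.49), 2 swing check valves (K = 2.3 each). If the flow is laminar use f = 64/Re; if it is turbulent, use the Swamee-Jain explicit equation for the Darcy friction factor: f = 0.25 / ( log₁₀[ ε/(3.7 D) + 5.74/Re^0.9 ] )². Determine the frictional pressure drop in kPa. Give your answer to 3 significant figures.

Q = 0.628 L/s = 0.628/1000 = 0.000628 m³/s.
Cross-sectional area A = πD²/4 = π(0.0136)²/4 = 0.0001453 m²; mean velocity V = Q/A = 0.000628/0.0001453 = 4.323 m/s.
Reynolds number Re = ρVD/μ = 661 · 4.323 · 0.0136 / 0.000209 = 1.859e+05.
Re > 4000 → turbulent. Relative roughness ε/D = 2.4e-06/0.0136 = 0.000176. Swamee-Jain: f = 0.25/(log₁₀[0.000176/3.7 + 5.74/1.859e+05^0.9])² = 0.25/(log₁₀[4.77e-05 + 0.000104])² = 0.25/(-3.819)² = 0.01714.
Total minor-loss coefficient ΣK = 1·0.49 + 2·2.3 = 5.09.
ΔP = [f·L/D + ΣK]·(ρV²/2) = [0.01714·44.3/0.0136 + 5.09]·(661·4.323²/2) = [55.82 + 5.09]·6177 = 3.762e+05 Pa.
ΔP = 3.762e+05 Pa = 376 kPa.

ΔP ≈ 376 kPa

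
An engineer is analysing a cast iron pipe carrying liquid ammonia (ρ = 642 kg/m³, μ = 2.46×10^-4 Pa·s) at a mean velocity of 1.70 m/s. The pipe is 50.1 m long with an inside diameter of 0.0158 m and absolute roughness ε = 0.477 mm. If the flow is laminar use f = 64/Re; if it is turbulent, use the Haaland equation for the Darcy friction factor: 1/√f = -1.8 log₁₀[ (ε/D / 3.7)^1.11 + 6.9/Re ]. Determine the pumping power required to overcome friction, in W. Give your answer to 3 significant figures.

P ≈ 56.7 W

Reynolds number Re = ρVD/μ = 642 · 1.7 · 0.0158 / 0.000246 = 7.01e+04.
Re > 4000 → turbulent. Relative roughness ε/D = 0.000477/0.0158 = 0.0302. Haaland: 1/√f = -1.8 log₁₀[(0.0302/3.7)^1.11 + 6.9/7.01e+04] = -1.8 log₁₀[0.00481 + 9.84e-05] = 4.157, so f = 0.05788.
Darcy-Weisbach: ΔP = f(L/D)(ρV²/2) = 0.05788·(50.1/0.0158)·(642·1.7²/2) = 0.05788·3171·927.7 = 1.703e+05 Pa.
Q = V·A = 1.7·0.0001961 = 0.0003333 m³/s.
Pumping power P = QΔP = 0.0003333·1.703e+05 = 56.75 W = 56.7 W.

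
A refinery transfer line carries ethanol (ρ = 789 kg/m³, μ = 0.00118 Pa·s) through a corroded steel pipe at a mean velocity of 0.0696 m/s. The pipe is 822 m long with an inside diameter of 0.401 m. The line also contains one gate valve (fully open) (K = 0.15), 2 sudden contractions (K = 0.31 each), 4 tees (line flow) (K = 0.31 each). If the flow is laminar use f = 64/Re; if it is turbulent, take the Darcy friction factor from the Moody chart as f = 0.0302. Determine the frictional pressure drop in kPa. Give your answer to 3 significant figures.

ΔP ≈ 0.122 kPa

Reynolds number Re = ρVD/μ = 789 · 0.0696 · 0.401 / 0.00118 = 1.866e+04.
Re > 4000 → turbulent; use the Moody-chart value f = 0.0302.
Total minor-loss coefficient ΣK = 1·0.15 + 2·0.31 + 4·0.31 = 2.01.
ΔP = [f·L/D + ΣK]·(ρV²/2) = [0.0302·822/0.401 + 2.01]·(789·0.0696²/2) = [61.91 + 2.01]·1.911 = 122.1 Pa.
ΔP = 122.1 Pa = 0.122 kPa.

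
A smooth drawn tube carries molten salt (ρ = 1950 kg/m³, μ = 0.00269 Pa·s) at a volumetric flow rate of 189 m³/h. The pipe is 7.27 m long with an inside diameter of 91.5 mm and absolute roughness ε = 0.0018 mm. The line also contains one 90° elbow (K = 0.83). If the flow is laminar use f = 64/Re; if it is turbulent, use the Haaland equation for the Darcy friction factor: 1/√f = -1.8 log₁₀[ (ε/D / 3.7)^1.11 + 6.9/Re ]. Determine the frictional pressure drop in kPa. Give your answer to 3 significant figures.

Q = 189 m³/h = 189/3600 = 0.0525 m³/s.
Cross-sectional area A = πD²/4 = π(0.0915)²/4 = 0.006576 m²; mean velocity V = Q/A = 0.0525/0.006576 = 7.984 m/s.
Reynolds number Re = ρVD/μ = 1950 · 7.984 · 0.0915 / 0.00269 = 5.296e+05.
Re > 4000 → turbulent. Relative roughness ε/D = 1.8e-06/0.0915 = 1.97e-05. Haaland: 1/√f = -1.8 log₁₀[(1.97e-05/3.7)^1.11 + 6.9/5.296e+05] = -1.8 log₁₀[1.4e-06 + 1.3e-05] = 8.713, so f = 0.01317.
Total minor-loss coefficient ΣK = 1·0.83 = 0.83.
ΔP = [f·L/D + ΣK]·(ρV²/2) = [0.01317·7.27/0.0915 + 0.83]·(1950·7.984²/2) = [1.046 + 0.83]·6.215e+04 = 1.166e+05 Pa.
ΔP = 1.166e+05 Pa = 117 kPa.

ΔP ≈ 117 kPa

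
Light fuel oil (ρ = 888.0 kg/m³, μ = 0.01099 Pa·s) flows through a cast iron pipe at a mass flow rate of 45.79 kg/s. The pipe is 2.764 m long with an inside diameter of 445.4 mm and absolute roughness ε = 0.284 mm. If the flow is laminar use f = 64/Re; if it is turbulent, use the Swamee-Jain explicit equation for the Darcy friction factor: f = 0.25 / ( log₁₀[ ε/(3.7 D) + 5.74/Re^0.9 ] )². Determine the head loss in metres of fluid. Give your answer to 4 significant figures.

h_f ≈ 0.001064 m

A = πD²/4 = π(0.4454)²/4 = 0.1558 m²; mean velocity V = ṁ/(ρA) = 45.79/(888 · 0.1558) = 0.331 m/s.
Reynolds number Re = ρVD/μ = 888 · 0.331 · 0.4454 / 0.011 = 1.191e+04.
Re > 4000 → turbulent. Relative roughness ε/D = 0.000284/0.4454 = 0.000638. Swamee-Jain: f = 0.25/(log₁₀[0.000638/3.7 + 5.74/1.191e+04^0.9])² = 0.25/(log₁₀[0.000172 + 0.00123])² = 0.25/(-2.853)² = 0.03072.
Darcy-Weisbach: ΔP = f(L/D)(ρV²/2) = 0.03072·(2.764/0.4454)·(888·0.331²/2) = 0.03072·6.206·48.63 = 9.272 Pa.
Head loss h_f = ΔP/(ρg) = 9.272/(888·9.81) = 0.001064 m.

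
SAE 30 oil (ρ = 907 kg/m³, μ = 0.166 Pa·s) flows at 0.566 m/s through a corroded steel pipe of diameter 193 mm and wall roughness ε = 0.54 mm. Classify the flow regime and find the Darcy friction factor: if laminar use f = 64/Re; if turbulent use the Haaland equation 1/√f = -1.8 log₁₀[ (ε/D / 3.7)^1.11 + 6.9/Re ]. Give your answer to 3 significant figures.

Re = ρVD/μ = 907·0.566·0.193/0.166 = 596.9.
Re < 2300 → laminar, so f = 64/Re = 0.1072 (roughness is irrelevant in laminar flow).

f ≈ 0.107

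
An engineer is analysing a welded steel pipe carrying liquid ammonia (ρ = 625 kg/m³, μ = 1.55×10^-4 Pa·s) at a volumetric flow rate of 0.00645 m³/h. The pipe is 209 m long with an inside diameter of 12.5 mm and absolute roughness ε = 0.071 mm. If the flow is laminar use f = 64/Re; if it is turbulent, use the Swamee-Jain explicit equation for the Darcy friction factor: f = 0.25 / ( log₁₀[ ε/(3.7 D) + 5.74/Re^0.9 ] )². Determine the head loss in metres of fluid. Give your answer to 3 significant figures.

h_f ≈ 0.0158 m

Q = 0.00645 m³/h = 0.00645/3600 = 1.792e-06 m³/s.
Cross-sectional area A = πD²/4 = π(0.0125)²/4 = 0.0001227 m²; mean velocity V = Q/A = 1.792e-06/0.0001227 = 0.0146 m/s.
Reynolds number Re = ρVD/μ = 625 · 0.0146 · 0.0125 / 0.000155 = 735.9.
Re < 2300 → laminar flow, so f = 64/Re = 64/735.9 = 0.08697 (the turbulent correlation is not needed).
Darcy-Weisbach: ΔP = f(L/D)(ρV²/2) = 0.08697·(209/0.0125)·(625·0.0146²/2) = 0.08697·1.672e+04·0.06661 = 96.86 Pa.
Head loss h_f = ΔP/(ρg) = 96.86/(625·9.81) = 0.0158 m.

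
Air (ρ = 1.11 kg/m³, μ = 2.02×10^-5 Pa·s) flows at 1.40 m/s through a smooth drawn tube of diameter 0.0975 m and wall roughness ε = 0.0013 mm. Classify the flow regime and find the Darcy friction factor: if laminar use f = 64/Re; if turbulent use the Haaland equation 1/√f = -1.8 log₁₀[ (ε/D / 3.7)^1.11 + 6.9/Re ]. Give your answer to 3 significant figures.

f ≈ 0.0335

Re = ρVD/μ = 1.11·1.4·0.0975/2.02e-05 = 7501.
Re > 4000 → turbulent. ε/D = 1.3e-06/0.0975 = 1.33e-05; Haaland: 1/√f = -1.8 log₁₀[9.08e-07 + 0.00092] = 5.464, so f = 0.03349.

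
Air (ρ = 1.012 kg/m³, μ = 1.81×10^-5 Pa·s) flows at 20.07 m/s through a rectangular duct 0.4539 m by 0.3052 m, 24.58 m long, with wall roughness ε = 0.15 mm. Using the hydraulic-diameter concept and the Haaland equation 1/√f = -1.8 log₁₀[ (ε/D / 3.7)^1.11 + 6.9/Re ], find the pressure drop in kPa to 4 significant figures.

Hydraulic diameter D_h = 4A/P = 4·(0.4539·0.3052)/(2·(0.4539+0.3052)) = 0.5541/1.518 = 0.365 m.
Re = ρVD_h/μ = 1.012·20.07·0.365/1.81e-05 = 4.096e+05.
ε/D_h = 0.00015/0.365 = 0.000411; Haaland gives 1/√f = -1.8 log₁₀[4.08e-05+1.68e-05] = 7.631, so f = 0.01717.
ΔP = f(L/D_h)(ρV²/2) = 0.01717·24.58/0.365·203.8 = 235.7 Pa.
ΔP = 0.2357 kPa.

ΔP ≈ 0.2357 kPa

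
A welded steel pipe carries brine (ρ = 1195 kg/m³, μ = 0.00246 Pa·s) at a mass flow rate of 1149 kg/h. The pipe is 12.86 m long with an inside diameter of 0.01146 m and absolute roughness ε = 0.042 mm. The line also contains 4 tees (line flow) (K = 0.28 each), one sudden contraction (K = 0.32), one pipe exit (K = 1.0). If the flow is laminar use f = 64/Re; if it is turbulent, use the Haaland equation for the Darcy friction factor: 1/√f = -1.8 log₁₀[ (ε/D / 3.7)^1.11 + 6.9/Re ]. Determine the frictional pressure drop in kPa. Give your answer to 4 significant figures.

ṁ = 1149 kg/h = 1149/3600 = 0.3192 kg/s.
A = πD²/4 = π(0.01146)²/4 = 0.0001031 m²; mean velocity V = ṁ/(ρA) = 0.3192/(1195 · 0.0001031) = 2.589 m/s.
Reynolds number Re = ρVD/μ = 1195 · 2.589 · 0.01146 / 0.00246 = 1.441e+04.
Re > 4000 → turbulent. Relative roughness ε/D = 4.2e-05/0.01146 = 0.00366. Haaland: 1/√f = -1.8 log₁₀[(0.00366/3.7)^1.11 + 6.9/1.441e+04] = -1.8 log₁₀[0.000463 + 0.000479] = 5.447, so f = 0.0337.
Total minor-loss coefficient ΣK = 4·0.28 + 1·0.32 + 1·1 = 2.44.
ΔP = [f·L/D + ΣK]·(ρV²/2) = [0.0337·12.86/0.01146 + 2.44]·(1195·2.589²/2) = [37.82 + 2.44]·4006 = 1.613e+05 Pa.
ΔP = 1.613e+05 Pa = 161.3 kPa.

ΔP ≈ 161.3 kPa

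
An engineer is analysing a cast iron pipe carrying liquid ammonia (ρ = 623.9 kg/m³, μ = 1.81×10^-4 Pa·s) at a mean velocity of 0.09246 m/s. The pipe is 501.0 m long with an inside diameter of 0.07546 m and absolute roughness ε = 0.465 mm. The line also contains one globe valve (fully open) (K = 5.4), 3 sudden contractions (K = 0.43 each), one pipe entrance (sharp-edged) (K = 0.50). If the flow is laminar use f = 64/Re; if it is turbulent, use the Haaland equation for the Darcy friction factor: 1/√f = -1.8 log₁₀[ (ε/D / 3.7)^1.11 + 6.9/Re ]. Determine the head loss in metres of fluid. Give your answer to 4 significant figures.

Reynolds number Re = ρVD/μ = 623.9 · 0.09246 · 0.07546 / 0.000181 = 2.405e+04.
Re > 4000 → turbulent. Relative roughness ε/D = 0.000465/0.07546 = 0.00616. Haaland: 1/√f = -1.8 log₁₀[(0.00616/3.7)^1.11 + 6.9/2.405e+04] = -1.8 log₁₀[0.000824 + 0.000287] = 5.318, so f = 0.03536.
Total minor-loss coefficient ΣK = 1·5.4 + 3·0.43 + 1·0.5 = 7.19.
ΔP = [f·L/D + ΣK]·(ρV²/2) = [0.03536·501/0.07546 + 7.19]·(623.9·0.09246²/2) = [234.8 + 7.19]·2.667 = 645.3 Pa.
Head loss h_f = ΔP/(ρg) = 645.3/(623.9·9.81) = 0.1054 m.

h_f ≈ 0.1054 m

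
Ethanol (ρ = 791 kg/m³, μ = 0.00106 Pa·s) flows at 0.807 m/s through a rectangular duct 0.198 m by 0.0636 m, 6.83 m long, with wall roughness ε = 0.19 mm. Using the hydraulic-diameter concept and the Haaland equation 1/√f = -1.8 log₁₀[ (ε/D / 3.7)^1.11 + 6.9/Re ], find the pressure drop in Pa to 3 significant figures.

ΔP ≈ 473 Pa

Hydraulic diameter D_h = 4A/P = 4·(0.198·0.0636)/(2·(0.198+0.0636)) = 0.05037/0.5232 = 0.09628 m.
Re = ρVD_h/μ = 791·0.807·0.09628/0.00106 = 5.798e+04.
ε/D_h = 0.00019/0.09628 = 0.00197; Haaland gives 1/√f = -1.8 log₁₀[0.000233+0.000119] = 6.217, so f = 0.02588.
ΔP = f(L/D_h)(ρV²/2) = 0.02588·6.83/0.09628·257.6 = 472.8 Pa.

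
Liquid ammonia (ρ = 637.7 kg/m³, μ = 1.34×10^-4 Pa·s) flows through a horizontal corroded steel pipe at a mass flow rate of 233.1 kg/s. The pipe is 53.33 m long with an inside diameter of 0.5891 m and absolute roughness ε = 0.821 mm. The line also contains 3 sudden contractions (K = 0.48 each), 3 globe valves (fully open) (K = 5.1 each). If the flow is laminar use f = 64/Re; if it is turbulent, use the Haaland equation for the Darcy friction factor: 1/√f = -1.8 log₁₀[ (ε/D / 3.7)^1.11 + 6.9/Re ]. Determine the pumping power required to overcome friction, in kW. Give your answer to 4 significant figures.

P ≈ 3.916 kW

A = πD²/4 = π(0.5891)²/4 = 0.2726 m²; mean velocity V = ṁ/(ρA) = 233.1/(637.7 · 0.2726) = 1.341 m/s.
Reynolds number Re = ρVD/μ = 637.7 · 1.341 · 0.5891 / 0.000134 = 3.76e+06.
Re > 4000 → turbulent. Relative roughness ε/D = 0.000821/0.5891 = 0.00139. Haaland: 1/√f = -1.8 log₁₀[(0.00139/3.7)^1.11 + 6.9/3.76e+06] = -1.8 log₁₀[0.000158 + 1.84e-06] = 6.832, so f = 0.02142.
Total minor-loss coefficient ΣK = 3·0.48 + 3·5.1 = 16.7.
ΔP = [f·L/D + ΣK]·(ρV²/2) = [0.02142·53.33/0.5891 + 16.7]·(637.7·1.341²/2) = [1.939 + 16.7]·573.5 = 1.071e+04 Pa.
Q = ṁ/ρ = 233.1/637.7 = 0.3655 m³/s.
Pumping power P = QΔP = 0.3655·1.071e+04 = 3915.5 W = 3.916 kW.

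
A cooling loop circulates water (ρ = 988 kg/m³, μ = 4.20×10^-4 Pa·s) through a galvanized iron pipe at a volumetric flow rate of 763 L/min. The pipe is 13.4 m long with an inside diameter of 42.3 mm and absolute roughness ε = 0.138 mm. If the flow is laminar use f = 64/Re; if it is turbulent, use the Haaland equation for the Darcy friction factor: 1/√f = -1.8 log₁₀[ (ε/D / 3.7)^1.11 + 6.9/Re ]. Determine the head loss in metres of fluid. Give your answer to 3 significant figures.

h_f ≈ 35.7 m

Q = 763 L/min = 763/60000 = 0.01272 m³/s.
Cross-sectional area A = πD²/4 = π(0.0423)²/4 = 0.001405 m²; mean velocity V = Q/A = 0.01272/0.001405 = 9.049 m/s.
Reynolds number Re = ρVD/μ = 988 · 9.049 · 0.0423 / 0.00042 = 9.004e+05.
Re > 4000 → turbulent. Relative roughness ε/D = 0.000138/0.0423 = 0.00326. Haaland: 1/√f = -1.8 log₁₀[(0.00326/3.7)^1.11 + 6.9/9.004e+05] = -1.8 log₁₀[0.000407 + 7.66e-06] = 6.089, so f = 0.02697.
Darcy-Weisbach: ΔP = f(L/D)(ρV²/2) = 0.02697·(13.4/0.0423)·(988·9.049²/2) = 0.02697·316.8·4.045e+04 = 3.457e+05 Pa.
Head loss h_f = ΔP/(ρg) = 3.457e+05/(988·9.81) = 35.7 m.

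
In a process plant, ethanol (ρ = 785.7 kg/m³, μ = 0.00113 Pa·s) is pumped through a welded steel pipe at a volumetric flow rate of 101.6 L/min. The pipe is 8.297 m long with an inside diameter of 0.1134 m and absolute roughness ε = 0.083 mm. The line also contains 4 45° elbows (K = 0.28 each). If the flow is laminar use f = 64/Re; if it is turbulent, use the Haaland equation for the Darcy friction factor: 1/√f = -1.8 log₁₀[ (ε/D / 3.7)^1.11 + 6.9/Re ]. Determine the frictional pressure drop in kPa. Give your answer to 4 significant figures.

Q = 101.6 L/min = 101.6/60000 = 0.001693 m³/s.
Cross-sectional area A = πD²/4 = π(0.1134)²/4 = 0.0101 m²; mean velocity V = Q/A = 0.001693/0.0101 = 0.1677 m/s.
Reynolds number Re = ρVD/μ = 785.7 · 0.1677 · 0.1134 / 0.00113 = 1.322e+04.
Re > 4000 → turbulent. Relative roughness ε/D = 8.3e-05/0.1134 = 0.000732. Haaland: 1/√f = -1.8 log₁₀[(0.000732/3.7)^1.11 + 6.9/1.322e+04] = -1.8 log₁₀[7.74e-05 + 0.000522] = 5.8, so f = 0.02973.
Total minor-loss coefficient ΣK = 4·0.28 = 1.12.
ΔP = [f·L/D + ΣK]·(ρV²/2) = [0.02973·8.297/0.1134 + 1.12]·(785.7·0.1677²/2) = [2.175 + 1.12]·11.04 = 36.38 Pa.
ΔP = 36.38 Pa = 0.03638 kPa.

ΔP ≈ 0.03638 kPa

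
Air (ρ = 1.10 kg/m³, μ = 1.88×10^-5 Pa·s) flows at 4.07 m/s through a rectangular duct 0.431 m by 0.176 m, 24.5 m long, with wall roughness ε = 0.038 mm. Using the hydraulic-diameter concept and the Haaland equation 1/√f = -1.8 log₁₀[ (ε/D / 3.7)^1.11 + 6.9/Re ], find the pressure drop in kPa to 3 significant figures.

Hydraulic diameter D_h = 4A/P = 4·(0.431·0.176)/(2·(0.431+0.176)) = 0.3034/1.214 = 0.2499 m.
Re = ρVD_h/μ = 1.1·4.07·0.2499/1.88e-05 = 5.952e+04.
ε/D_h = 3.8e-05/0.2499 = 0.000152; Haaland gives 1/√f = -1.8 log₁₀[1.35e-05+0.000116] = 6.998, so f = 0.02042.
ΔP = f(L/D_h)(ρV²/2) = 0.02042·24.5/0.2499·9.111 = 18.24 Pa.
ΔP = 0.0182 kPa.

ΔP ≈ 0.0182 kPa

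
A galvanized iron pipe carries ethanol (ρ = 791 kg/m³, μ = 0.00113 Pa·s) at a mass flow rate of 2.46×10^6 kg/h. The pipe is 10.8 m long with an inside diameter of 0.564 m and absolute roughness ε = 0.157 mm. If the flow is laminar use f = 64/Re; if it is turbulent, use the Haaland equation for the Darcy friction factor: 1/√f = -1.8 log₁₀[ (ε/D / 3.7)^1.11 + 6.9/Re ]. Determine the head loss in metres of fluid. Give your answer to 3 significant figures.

ṁ = 2.46×10^6 kg/h = 2.46×10^6/3600 = 683.3 kg/s.
A = πD²/4 = π(0.564)²/4 = 0.2498 m²; mean velocity V = ṁ/(ρA) = 683.3/(791 · 0.2498) = 3.458 m/s.
Reynolds number Re = ρVD/μ = 791 · 3.458 · 0.564 / 0.00113 = 1.365e+06.
Re > 4000 → turbulent. Relative roughness ε/D = 0.000157/0.564 = 0.000278. Haaland: 1/√f = -1.8 log₁₀[(0.000278/3.7)^1.11 + 6.9/1.365e+06] = -1.8 log₁₀[2.65e-05 + 5.05e-06] = 8.102, so f = 0.01523.
Darcy-Weisbach: ΔP = f(L/D)(ρV²/2) = 0.01523·(10.8/0.564)·(791·3.458²/2) = 0.01523·19.15·4729 = 1379 Pa.
Head loss h_f = ΔP/(ρg) = 1379/(791·9.81) = 0.178 m.

h_f ≈ 0.178 m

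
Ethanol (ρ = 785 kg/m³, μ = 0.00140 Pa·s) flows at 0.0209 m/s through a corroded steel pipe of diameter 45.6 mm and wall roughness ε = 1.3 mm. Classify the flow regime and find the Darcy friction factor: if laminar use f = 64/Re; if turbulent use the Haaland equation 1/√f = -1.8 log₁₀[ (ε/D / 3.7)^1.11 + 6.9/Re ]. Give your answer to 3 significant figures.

f ≈ 0.120

Re = ρVD/μ = 785·0.0209·0.0456/0.0014 = 534.4.
Re < 2300 → laminar, so f = 64/Re = 0.1198 (roughness is irrelevant in laminar flow).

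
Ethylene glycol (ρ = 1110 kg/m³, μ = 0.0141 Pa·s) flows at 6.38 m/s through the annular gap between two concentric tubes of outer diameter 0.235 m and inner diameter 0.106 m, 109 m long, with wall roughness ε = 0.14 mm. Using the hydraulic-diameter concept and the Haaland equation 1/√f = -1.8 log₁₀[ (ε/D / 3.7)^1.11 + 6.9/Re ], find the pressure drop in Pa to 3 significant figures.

ΔP ≈ 443000 Pa

Hydraulic diameter D_h = 4A/P = D_o - D_i = 0.235 - 0.106 = 0.129 m.
Re = ρVD_h/μ = 1110·6.38·0.129/0.0141 = 6.479e+04.
ε/D_h = 0.00014/0.129 = 0.00109; Haaland gives 1/√f = -1.8 log₁₀[0.00012+0.000106] = 6.561, so f = 0.02323.
ΔP = f(L/D_h)(ρV²/2) = 0.02323·109/0.129·2.259e+04 = 4.434e+05 Pa.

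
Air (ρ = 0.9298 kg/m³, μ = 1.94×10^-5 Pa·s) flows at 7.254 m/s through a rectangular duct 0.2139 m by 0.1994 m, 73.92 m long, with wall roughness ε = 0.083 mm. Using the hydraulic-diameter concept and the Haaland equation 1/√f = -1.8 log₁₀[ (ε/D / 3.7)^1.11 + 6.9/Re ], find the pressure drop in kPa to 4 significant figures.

ΔP ≈ 0.1809 kPa

Hydraulic diameter D_h = 4A/P = 4·(0.2139·0.1994)/(2·(0.2139+0.1994)) = 0.1706/0.8266 = 0.2064 m.
Re = ρVD_h/μ = 0.9298·7.254·0.2064/1.94e-05 = 7.176e+04.
ε/D_h = 8.3e-05/0.2064 = 0.000402; Haaland gives 1/√f = -1.8 log₁₀[3.98e-05+9.62e-05] = 6.96, so f = 0.02065.
ΔP = f(L/D_h)(ρV²/2) = 0.02065·73.92/0.2064·24.46 = 180.9 Pa.
ΔP = 0.1809 kPa.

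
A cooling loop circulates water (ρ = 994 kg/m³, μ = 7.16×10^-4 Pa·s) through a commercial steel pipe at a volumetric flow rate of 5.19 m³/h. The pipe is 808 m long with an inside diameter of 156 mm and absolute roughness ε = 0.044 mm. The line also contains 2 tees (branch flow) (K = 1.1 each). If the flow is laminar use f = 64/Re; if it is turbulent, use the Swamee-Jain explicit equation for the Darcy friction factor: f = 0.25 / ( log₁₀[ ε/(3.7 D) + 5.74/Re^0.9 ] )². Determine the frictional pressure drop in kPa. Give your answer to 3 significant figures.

Q = 5.19 m³/h = 5.19/3600 = 0.001442 m³/s.
Cross-sectional area A = πD²/4 = π(0.156)²/4 = 0.01911 m²; mean velocity V = Q/A = 0.001442/0.01911 = 0.07543 m/s.
Reynolds number Re = ρVD/μ = 994 · 0.07543 · 0.156 / 0.000716 = 1.634e+04.
Re > 4000 → turbulent. Relative roughness ε/D = 4.4e-05/0.156 = 0.000282. Swamee-Jain: f = 0.25/(log₁₀[0.000282/3.7 + 5.74/1.634e+04^0.9])² = 0.25/(log₁₀[7.62e-05 + 0.000927])² = 0.25/(-2.999)² = 0.0278.
Total minor-loss coefficient ΣK = 2·1.1 = 2.2.
ΔP = [f·L/D + ΣK]·(ρV²/2) = [0.0278·808/0.156 + 2.2]·(994·0.07543²/2) = [144 + 2.2]·2.828 = 413.4 Pa.
ΔP = 413.4 Pa = 0.413 kPa.

ΔP ≈ 0.413 kPa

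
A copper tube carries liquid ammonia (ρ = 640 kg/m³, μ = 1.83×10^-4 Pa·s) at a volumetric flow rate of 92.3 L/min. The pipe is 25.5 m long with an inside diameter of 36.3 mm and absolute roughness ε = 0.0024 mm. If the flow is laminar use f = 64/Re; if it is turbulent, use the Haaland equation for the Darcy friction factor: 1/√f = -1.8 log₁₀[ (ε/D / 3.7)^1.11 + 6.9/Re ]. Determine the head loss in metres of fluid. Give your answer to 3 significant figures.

Q = 92.3 L/min = 92.3/60000 = 0.001538 m³/s.
Cross-sectional area A = πD²/4 = π(0.0363)²/4 = 0.001035 m²; mean velocity V = Q/A = 0.001538/0.001035 = 1.486 m/s.
Reynolds number Re = ρVD/μ = 640 · 1.486 · 0.0363 / 0.000183 = 1.887e+05.
Re > 4000 → turbulent. Relative roughness ε/D = 2.4e-06/0.0363 = 6.61e-05. Haaland: 1/√f = -1.8 log₁₀[(6.61e-05/3.7)^1.11 + 6.9/1.887e+05] = -1.8 log₁₀[5.37e-06 + 3.66e-05] = 7.879, so f = 0.01611.
Darcy-Weisbach: ΔP = f(L/D)(ρV²/2) = 0.01611·(25.5/0.0363)·(640·1.486²/2) = 0.01611·702.5·707 = 8000 Pa.
Head loss h_f = ΔP/(ρg) = 8000/(640·9.81) = 1.27 m.

h_f ≈ 1.27 m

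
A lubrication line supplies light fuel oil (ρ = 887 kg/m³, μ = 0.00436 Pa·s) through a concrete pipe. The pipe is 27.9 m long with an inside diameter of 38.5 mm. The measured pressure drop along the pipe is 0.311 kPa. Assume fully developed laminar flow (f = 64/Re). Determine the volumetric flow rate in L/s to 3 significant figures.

Q ≈ 0.138 L/s

For laminar flow, f = 64/Re with Re = ρVD/μ, so Darcy-Weisbach reduces to ΔP = 32μLV/D². Solving for V: V = ΔP·D²/(32μL) = 311·(0.0385)²/(32·0.00436·27.9) = 0.1184 m/s.
Check: Re = ρVD/μ = 887·0.1184·0.0385/0.00436 = 927.6 < 2300, so the laminar assumption holds.
Q = V·A = 0.1184·(π/4·0.0385²) = 0.0001379 m³/s = 0.138 L/s.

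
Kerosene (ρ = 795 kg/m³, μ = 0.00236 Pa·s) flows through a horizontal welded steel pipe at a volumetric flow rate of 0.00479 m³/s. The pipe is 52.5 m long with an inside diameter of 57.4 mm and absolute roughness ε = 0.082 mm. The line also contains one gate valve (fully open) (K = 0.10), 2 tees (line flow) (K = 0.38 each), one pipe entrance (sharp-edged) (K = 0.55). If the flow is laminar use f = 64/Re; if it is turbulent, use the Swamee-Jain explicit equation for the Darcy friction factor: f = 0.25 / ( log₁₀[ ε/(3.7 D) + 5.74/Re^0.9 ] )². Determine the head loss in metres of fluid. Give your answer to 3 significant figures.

Cross-sectional area A = πD²/4 = π(0.0574)²/4 = 0.002588 m²; mean velocity V = Q/A = 0.00479/0.002588 = 1.851 m/s.
Reynolds number Re = ρVD/μ = 795 · 1.851 · 0.0574 / 0.00236 = 3.579e+04.
Re > 4000 → turbulent. Relative roughness ε/D = 8.2e-05/0.0574 = 0.00143. Swamee-Jain: f = 0.25/(log₁₀[0.00143/3.7 + 5.74/3.579e+04^0.9])² = 0.25/(log₁₀[0.000386 + 0.000458])² = 0.25/(-3.074)² = 0.02646.
Total minor-loss coefficient ΣK = 1·0.1 + 2·0.38 + 1·0.55 = 1.41.
ΔP = [f·L/D + ΣK]·(ρV²/2) = [0.02646·52.5/0.0574 + 1.41]·(795·1.851²/2) = [24.2 + 1.41]·1362 = 3.488e+04 Pa.
Head loss h_f = ΔP/(ρg) = 3.488e+04/(795·9.81) = 4.47 m.

h_f ≈ 4.47 m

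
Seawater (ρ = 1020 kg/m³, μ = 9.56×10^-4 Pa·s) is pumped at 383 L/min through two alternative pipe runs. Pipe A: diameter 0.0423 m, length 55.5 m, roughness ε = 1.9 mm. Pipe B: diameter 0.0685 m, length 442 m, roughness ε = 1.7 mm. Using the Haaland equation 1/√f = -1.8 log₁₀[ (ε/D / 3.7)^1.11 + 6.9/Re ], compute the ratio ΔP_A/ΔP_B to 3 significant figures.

ΔP_A/ΔP_B ≈ 1.79

Pipe A: V = Q/A = 0.006383/0.001405 = 4.542 m/s; Re = 2.05e+05; ε/D = 0.0449; Haaland → f = 0.06838; ΔP_A = f(L/D)(ρV²/2) = 9.44e+05 Pa.
Pipe B: V = Q/A = 0.006383/0.003685 = 1.732 m/s; Re = 1.266e+05; ε/D = 0.0248; Haaland → f = 0.0533; ΔP_B = f(L/D)(ρV²/2) = 5.262e+05 Pa.
ΔP_A/ΔP_B = 9.44e+05/5.262e+05 = 1.79.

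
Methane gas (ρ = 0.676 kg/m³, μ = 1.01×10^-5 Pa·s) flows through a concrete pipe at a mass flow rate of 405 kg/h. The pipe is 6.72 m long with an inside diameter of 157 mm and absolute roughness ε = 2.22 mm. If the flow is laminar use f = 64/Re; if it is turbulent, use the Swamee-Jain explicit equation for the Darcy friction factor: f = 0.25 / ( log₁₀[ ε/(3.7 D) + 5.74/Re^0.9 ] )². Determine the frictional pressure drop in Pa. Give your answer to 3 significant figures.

ΔP ≈ 46.6 Pa

ṁ = 405 kg/h = 405/3600 = 0.1125 kg/s.
A = πD²/4 = π(0.157)²/4 = 0.01936 m²; mean velocity V = ṁ/(ρA) = 0.1125/(0.676 · 0.01936) = 8.596 m/s.
Reynolds number Re = ρVD/μ = 0.676 · 8.596 · 0.157 / 1.01e-05 = 9.033e+04.
Re > 4000 → turbulent. Relative roughness ε/D = 0.00222/0.157 = 0.0141. Swamee-Jain: f = 0.25/(log₁₀[0.0141/3.7 + 5.74/9.033e+04^0.9])² = 0.25/(log₁₀[0.00382 + 0.000199])² = 0.25/(-2.396)² = 0.04356.
Darcy-Weisbach: ΔP = f(L/D)(ρV²/2) = 0.04356·(6.72/0.157)·(0.676·8.596²/2) = 0.04356·42.8·24.98 = 46.57 Pa.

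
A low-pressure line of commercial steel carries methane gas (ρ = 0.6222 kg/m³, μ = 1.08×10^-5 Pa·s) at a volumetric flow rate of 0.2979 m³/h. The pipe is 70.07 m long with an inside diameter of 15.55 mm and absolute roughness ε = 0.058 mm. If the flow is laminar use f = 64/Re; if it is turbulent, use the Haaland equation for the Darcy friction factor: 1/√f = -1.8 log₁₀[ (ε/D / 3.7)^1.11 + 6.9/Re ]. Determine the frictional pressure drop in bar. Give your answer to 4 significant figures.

ΔP ≈ 4.364×10^-4 bar

Q = 0.2979 m³/h = 0.2979/3600 = 8.275e-05 m³/s.
Cross-sectional area A = πD²/4 = π(0.01555)²/4 = 0.0001899 m²; mean velocity V = Q/A = 8.275e-05/0.0001899 = 0.4357 m/s.
Reynolds number Re = ρVD/μ = 0.6222 · 0.4357 · 0.01555 / 1.08e-05 = 390.3.
Re < 2300 → laminar flow, so f = 64/Re = 64/390.3 = 0.164 (the turbulent correlation is not needed).
Darcy-Weisbach: ΔP = f(L/D)(ρV²/2) = 0.164·(70.07/0.01555)·(0.6222·0.4357²/2) = 0.164·4506·0.05907 = 43.64 Pa.
ΔP = 43.64 Pa = 4.364×10^-4 bar.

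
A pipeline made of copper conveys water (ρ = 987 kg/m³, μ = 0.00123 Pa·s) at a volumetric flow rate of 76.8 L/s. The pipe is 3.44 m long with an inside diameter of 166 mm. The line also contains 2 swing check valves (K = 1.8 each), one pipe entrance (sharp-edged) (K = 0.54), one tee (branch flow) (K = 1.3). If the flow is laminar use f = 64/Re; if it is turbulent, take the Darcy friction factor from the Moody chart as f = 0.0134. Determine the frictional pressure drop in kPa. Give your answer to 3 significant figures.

Q = 76.8 L/s = 76.8/1000 = 0.0768 m³/s.
Cross-sectional area A = πD²/4 = π(0.166)²/4 = 0.02164 m²; mean velocity V = Q/A = 0.0768/0.02164 = 3.549 m/s.
Reynolds number Re = ρVD/μ = 987 · 3.549 · 0.166 / 0.00123 = 4.727e+05.
Re > 4000 → turbulent; use the Moody-chart value f = 0.0134.
Total minor-loss coefficient ΣK = 2·1.8 + 1·0.54 + 1·1.3 = 5.44.
ΔP = [f·L/D + ΣK]·(ρV²/2) = [0.0134·3.44/0.166 + 5.44]·(987·3.549²/2) = [0.2777 + 5.44]·6214 = 3.553e+04 Pa.
ΔP = 3.553e+04 Pa = 35.5 kPa.

ΔP ≈ 35.5 kPa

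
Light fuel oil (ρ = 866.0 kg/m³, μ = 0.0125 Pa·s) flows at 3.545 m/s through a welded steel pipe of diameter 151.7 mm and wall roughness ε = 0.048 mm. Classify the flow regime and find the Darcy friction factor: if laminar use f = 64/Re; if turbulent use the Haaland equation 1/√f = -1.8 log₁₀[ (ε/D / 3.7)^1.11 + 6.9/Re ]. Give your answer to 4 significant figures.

f ≈ 0.02296

Re = ρVD/μ = 866·3.545·0.1517/0.0125 = 3.726e+04.
Re > 4000 → turbulent. ε/D = 4.8e-05/0.1517 = 0.000316; Haaland: 1/√f = -1.8 log₁₀[3.05e-05 + 0.000185] = 6.599, so f = 0.02296.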